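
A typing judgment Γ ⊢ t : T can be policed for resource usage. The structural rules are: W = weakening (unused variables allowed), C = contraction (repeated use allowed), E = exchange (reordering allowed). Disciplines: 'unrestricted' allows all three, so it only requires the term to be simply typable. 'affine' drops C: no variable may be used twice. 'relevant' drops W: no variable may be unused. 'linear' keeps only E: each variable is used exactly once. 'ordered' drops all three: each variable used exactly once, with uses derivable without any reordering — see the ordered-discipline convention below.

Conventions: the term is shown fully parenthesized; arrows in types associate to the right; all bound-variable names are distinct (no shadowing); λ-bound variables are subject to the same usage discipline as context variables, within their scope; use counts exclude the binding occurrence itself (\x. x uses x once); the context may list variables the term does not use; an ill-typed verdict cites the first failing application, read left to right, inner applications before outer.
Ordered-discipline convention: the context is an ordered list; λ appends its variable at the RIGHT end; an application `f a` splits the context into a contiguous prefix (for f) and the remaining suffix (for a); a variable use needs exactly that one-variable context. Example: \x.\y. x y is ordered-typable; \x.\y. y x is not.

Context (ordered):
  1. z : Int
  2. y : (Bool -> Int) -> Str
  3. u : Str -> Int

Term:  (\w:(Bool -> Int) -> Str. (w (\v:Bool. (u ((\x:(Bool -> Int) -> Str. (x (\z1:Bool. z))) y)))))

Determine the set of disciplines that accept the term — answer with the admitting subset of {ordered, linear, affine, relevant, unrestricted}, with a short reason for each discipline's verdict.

admitting disciplines: affine, unrestricted
usage: z=1, y=1, u=1, w [bound]=1, v [bound]=0, x [bound]=1, z1 [bound]=0
use order (left to right): w, u, x, z, y
typing: well-typed at ((Bool -> Int) -> Str) -> Str
ordered: ✗ — unused: v, z1 — weakening required
linear: ✗ — unused: v, z1 — weakening required
affine: ✓ — z, y, u, w, v, x, z1: no repeats, contraction unneeded
relevant: ✗ — unused: v, z1 — weakening required
unrestricted: ✓ — well-typed at ((Bool -> Int) -> Str) -> Str; no restrictions here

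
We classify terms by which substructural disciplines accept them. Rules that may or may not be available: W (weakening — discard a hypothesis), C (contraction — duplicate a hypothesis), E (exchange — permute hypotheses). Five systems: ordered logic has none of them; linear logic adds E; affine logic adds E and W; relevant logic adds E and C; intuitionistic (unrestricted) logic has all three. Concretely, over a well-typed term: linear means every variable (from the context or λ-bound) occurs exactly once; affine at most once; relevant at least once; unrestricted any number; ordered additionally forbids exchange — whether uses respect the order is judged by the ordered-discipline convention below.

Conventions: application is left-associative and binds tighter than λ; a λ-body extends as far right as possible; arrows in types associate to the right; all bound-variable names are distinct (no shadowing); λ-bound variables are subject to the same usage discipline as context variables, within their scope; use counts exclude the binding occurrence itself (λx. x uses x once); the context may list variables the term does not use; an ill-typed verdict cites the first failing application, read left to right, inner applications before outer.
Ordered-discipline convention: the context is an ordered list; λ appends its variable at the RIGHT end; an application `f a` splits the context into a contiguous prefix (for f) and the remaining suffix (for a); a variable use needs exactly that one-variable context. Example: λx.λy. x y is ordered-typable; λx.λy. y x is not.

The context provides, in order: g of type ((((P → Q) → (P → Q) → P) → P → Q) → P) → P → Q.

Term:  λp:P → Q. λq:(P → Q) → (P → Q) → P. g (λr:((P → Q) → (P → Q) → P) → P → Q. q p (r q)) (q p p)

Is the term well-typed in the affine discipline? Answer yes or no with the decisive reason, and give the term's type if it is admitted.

no — p ×3, q ×3 used more than once (contraction)
use counts: g ×1, p (λ-bound) ×3, q (λ-bound) ×3, r (λ-bound) ×1
uses in reading order: g, q, p, r, q, q, p, p
typing: well-typed — term : (P → Q) → ((P → Q) → (P → Q) → P) → Q
per-discipline verdicts: ordered ✗ | linear ✗ | affine ✗ | relevant ✓ | unrestricted ✓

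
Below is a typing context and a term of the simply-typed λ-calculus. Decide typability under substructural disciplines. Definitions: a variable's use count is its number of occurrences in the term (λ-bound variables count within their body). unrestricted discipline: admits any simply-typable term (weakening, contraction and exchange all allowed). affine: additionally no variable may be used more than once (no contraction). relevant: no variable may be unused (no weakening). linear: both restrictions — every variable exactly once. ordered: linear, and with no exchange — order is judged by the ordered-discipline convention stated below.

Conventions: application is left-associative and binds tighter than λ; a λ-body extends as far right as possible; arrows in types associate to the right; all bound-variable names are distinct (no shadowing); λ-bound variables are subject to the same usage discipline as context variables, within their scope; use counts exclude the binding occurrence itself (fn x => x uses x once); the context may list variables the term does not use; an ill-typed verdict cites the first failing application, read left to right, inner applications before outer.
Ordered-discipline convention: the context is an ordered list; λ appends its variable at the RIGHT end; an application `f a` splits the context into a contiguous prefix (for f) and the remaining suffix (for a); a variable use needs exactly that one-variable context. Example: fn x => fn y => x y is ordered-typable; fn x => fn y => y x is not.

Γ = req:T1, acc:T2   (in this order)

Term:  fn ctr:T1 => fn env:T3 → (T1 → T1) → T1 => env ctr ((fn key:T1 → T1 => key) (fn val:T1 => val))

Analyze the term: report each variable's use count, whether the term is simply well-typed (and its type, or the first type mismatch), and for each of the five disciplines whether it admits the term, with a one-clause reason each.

usage: req: 0×; acc: 0×; ctr [bound]: 1×; env [bound]: 1×; key [bound]: 1×; val [bound]: 1×
left-to-right use order: env, ctr, key, val
typing: ill-typed: an application expects T3 but receives T1
ordered ✗ (not simply typable)
linear ✗ (fails simple typing)
affine ✗ (a type mismatch blocks all five)
relevant ✗ (the type mismatch rejects it)
unrestricted ✗ (not simply typable)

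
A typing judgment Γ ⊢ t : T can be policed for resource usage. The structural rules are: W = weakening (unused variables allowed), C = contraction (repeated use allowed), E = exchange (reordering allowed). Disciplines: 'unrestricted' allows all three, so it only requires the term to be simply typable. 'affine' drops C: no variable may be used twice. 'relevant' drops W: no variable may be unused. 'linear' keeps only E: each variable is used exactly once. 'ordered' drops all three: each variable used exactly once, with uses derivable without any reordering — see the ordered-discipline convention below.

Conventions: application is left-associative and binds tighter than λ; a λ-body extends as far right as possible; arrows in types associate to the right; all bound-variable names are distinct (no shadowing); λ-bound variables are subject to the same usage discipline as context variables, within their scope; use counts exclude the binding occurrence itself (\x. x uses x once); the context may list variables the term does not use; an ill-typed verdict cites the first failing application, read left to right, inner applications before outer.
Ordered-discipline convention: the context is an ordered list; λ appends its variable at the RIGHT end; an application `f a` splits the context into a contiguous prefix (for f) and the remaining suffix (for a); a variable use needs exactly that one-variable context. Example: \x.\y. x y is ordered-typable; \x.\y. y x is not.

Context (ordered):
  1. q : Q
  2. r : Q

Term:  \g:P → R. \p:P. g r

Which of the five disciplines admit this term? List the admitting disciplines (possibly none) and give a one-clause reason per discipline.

accepted by: none
counts: q: 0×; r: 1×; g (λ-bound): 1×; p (λ-bound): 0×
use order (left to right): g, r
typing: ill-typed: a function awaiting P gets Q
ordered ✗ (the type mismatch rejects it)
linear ✗ (not simply typable)
affine ✗ (fails simple typing)
relevant ✗ (a type mismatch blocks all five)
unrestricted ✗ (the type mismatch rejects it)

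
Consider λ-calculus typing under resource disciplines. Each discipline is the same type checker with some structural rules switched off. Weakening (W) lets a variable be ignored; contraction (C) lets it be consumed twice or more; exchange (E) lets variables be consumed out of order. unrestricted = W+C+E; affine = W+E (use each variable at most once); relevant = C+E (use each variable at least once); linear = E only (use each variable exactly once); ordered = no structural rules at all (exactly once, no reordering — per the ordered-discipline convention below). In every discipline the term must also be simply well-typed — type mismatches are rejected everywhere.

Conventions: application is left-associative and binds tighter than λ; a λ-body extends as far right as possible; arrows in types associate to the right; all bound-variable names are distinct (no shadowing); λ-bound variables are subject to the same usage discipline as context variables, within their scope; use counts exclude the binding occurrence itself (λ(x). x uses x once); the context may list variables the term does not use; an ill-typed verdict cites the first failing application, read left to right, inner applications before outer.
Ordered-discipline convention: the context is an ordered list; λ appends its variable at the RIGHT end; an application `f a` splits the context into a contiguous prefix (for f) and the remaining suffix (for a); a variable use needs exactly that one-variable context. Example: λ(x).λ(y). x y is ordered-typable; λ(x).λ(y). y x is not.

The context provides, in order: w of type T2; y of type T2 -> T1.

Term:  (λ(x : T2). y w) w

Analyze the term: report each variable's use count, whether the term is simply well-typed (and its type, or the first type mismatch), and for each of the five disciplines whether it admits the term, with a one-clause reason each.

use counts: w: 2×, y: 1×, x [bound]: 0×
left-to-right use order: y, w, w
typing: ✓ — T1
ordered: ✗ — uses contraction: w ×2; needs weakening: x unused
linear: ✗ — uses contraction: w ×2; needs weakening: x unused
affine: ✗ — uses contraction: w ×2
relevant: ✗ — needs weakening: x unused
unrestricted: ✓ — simply typable at T1; W, C, E all held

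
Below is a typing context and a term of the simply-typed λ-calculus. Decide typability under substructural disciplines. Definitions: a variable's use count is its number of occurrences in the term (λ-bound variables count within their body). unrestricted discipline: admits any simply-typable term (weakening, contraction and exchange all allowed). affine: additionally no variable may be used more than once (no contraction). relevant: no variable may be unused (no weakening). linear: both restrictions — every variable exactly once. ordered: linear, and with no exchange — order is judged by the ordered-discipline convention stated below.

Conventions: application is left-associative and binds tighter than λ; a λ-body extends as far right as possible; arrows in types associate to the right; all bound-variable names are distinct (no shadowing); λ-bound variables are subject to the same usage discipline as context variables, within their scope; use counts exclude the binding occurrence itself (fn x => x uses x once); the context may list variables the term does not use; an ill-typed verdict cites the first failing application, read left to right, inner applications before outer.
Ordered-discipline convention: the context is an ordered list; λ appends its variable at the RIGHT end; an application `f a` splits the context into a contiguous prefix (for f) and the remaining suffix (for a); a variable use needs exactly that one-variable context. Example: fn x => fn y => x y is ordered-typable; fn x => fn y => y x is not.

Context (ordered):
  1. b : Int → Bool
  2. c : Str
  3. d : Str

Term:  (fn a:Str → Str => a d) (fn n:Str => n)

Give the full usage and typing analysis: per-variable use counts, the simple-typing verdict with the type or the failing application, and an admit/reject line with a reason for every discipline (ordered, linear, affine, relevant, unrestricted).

use counts: b ×0, c ×0, d ×1, a [bound] ×1, n [bound] ×1
left-to-right use order: a, d, n
typing: the term checks, with type Str
ordered: ✗ — unused: b, c — weakening required
linear: ✗ — unused: b, c — weakening required
affine: ✓ — no duplicate uses among b, c, d, a, n
relevant: ✗ — unused: b, c — weakening required
unrestricted: ✓ — well-typed at Str; no restrictions here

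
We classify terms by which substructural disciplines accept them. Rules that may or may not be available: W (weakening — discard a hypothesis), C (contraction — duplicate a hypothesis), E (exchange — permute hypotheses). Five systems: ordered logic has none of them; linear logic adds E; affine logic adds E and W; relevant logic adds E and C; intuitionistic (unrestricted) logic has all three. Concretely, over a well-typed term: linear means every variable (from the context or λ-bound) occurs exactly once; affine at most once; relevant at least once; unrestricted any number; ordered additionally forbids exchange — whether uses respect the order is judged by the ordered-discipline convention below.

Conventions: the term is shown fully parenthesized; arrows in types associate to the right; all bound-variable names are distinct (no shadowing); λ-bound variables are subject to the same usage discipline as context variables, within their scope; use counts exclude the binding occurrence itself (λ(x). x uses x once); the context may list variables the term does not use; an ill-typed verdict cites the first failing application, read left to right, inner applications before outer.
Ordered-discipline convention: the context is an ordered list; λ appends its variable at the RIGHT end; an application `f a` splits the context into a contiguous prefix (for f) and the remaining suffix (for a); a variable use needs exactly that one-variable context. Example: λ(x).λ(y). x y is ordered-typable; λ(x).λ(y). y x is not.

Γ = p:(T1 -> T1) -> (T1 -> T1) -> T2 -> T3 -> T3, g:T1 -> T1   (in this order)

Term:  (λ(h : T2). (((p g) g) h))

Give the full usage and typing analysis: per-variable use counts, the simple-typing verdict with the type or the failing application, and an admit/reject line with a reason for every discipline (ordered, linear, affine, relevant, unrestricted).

usage: p: 1, g: 2, h (bound): 1
uses in reading order: p, g, g, h
typing: the term checks, with type T2 -> T3 -> T3
ordered ✗ (g ×2 used more than once (contraction))
linear ✗ (g ×2 used more than once (contraction))
affine ✗ (g ×2 used more than once (contraction))
relevant ✓ (none of p, g, h goes unused)
unrestricted ✓ (simply typable at T2 -> T3 -> T3; W, C, E all held)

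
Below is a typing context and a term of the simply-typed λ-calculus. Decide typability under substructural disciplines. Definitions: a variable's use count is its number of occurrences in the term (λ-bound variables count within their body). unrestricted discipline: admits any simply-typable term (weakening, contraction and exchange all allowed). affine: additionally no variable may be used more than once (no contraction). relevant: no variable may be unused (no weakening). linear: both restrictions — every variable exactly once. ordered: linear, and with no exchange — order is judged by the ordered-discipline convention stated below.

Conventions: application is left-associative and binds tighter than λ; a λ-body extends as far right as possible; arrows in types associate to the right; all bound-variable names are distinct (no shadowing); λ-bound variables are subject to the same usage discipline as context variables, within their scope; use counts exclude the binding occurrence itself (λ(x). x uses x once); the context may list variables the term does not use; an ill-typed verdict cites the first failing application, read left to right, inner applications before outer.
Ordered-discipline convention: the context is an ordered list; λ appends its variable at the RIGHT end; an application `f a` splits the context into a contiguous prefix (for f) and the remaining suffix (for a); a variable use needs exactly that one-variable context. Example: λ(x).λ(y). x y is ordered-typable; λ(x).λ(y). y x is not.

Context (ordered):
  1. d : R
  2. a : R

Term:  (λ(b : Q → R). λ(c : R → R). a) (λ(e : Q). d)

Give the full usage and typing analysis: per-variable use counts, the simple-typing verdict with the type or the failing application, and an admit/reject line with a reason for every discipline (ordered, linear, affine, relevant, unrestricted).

use counts: d: 1×; a: 1×; b (bound): 0×; c (bound): 0×; e (bound): 0×
uses in reading order: a, d
typing: the term checks, with type (R → R) → R
ordered: ✗ — needs weakening: b, c, e unused
linear: ✗ — needs weakening: b, c, e unused
affine: ✓ — none of d, a, b, c, e used more than once
relevant: ✗ — needs weakening: b, c, e unused
unrestricted: ✓ — well-typed at (R → R) → R; no restrictions here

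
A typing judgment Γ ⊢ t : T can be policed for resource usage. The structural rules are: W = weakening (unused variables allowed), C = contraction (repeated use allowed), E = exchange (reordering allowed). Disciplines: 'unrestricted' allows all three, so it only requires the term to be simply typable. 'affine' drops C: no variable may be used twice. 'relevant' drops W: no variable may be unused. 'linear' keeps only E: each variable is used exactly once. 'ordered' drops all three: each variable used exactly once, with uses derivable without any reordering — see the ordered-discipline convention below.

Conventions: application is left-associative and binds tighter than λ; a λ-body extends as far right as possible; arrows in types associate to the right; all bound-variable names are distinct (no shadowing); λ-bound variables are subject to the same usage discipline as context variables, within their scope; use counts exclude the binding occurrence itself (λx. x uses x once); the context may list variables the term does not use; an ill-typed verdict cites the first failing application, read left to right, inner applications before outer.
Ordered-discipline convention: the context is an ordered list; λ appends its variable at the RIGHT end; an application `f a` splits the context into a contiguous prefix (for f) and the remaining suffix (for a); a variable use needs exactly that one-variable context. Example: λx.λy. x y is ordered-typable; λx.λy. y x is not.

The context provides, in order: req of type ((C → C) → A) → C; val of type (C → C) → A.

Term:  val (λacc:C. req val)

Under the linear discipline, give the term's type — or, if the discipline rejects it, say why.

not well-typed under linear — needs contraction — val ×2; acc left unused
usage: req=1, val=2, acc [bound]=0
use order (left to right): val, req, val
typing: well-typed — term : A
per-discipline verdicts: ordered ✗ | linear ✗ | affine ✗ | relevant ✗ | unrestricted ✓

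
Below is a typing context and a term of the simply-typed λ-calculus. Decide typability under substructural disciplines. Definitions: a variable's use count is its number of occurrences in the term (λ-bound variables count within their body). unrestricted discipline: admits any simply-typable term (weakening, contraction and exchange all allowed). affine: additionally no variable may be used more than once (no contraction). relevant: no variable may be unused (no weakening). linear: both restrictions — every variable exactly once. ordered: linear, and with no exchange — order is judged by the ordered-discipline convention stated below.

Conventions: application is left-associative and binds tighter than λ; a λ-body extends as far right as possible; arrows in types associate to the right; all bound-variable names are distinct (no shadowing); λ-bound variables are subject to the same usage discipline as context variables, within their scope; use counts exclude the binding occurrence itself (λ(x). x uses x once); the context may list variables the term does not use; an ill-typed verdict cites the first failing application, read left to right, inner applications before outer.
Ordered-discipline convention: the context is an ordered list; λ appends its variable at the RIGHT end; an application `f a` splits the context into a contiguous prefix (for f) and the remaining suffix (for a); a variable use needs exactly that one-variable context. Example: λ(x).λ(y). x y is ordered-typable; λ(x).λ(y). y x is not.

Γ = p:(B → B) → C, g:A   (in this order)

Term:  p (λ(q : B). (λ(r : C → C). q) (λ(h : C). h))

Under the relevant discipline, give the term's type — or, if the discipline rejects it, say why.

not well-typed under relevant — g, r never used (weakening)
usage: p ×1, g ×0, q (λ-bound) ×1, r (λ-bound) ×0, h (λ-bound) ×1
order of uses: p, q, h
typing: ✓ — C
per-discipline verdicts: ordered ✗ · linear ✗ · affine ✓ · relevant ✗ · unrestricted ✓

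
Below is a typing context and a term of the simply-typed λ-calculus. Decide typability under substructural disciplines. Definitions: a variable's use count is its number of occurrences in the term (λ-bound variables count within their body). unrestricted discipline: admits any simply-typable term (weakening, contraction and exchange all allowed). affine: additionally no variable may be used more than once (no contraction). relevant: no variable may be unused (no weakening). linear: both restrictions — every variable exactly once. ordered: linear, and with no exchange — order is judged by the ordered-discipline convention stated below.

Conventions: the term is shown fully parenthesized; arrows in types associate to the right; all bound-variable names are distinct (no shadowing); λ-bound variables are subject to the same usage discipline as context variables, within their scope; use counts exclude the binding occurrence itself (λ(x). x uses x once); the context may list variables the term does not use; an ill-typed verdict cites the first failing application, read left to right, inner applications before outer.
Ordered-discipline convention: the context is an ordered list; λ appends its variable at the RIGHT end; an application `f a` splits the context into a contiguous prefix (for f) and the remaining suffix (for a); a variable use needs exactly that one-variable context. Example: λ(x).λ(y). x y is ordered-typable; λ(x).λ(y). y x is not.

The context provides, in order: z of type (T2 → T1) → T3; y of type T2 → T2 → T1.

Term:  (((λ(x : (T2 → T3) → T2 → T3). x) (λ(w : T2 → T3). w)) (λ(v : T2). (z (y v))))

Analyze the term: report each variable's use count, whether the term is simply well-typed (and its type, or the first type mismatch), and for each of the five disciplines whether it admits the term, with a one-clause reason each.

variable uses: z: 1, y: 1, x (λ-bound): 1, w (λ-bound): 1, v (λ-bound): 1
uses in reading order: x, w, z, y, v
typing: the term checks, with type T2 → T3
ordered ✓ (z, y, x, w, v once each; derivable with no W/C/E)
linear ✓ (z, y, x, w, v: one use apiece)
affine ✓ (no duplicate uses among z, y, x, w, v)
relevant ✓ (z, y, x, w, v: all used, weakening unneeded)
unrestricted ✓ (type-checks (T2 → T3) and nothing is barred)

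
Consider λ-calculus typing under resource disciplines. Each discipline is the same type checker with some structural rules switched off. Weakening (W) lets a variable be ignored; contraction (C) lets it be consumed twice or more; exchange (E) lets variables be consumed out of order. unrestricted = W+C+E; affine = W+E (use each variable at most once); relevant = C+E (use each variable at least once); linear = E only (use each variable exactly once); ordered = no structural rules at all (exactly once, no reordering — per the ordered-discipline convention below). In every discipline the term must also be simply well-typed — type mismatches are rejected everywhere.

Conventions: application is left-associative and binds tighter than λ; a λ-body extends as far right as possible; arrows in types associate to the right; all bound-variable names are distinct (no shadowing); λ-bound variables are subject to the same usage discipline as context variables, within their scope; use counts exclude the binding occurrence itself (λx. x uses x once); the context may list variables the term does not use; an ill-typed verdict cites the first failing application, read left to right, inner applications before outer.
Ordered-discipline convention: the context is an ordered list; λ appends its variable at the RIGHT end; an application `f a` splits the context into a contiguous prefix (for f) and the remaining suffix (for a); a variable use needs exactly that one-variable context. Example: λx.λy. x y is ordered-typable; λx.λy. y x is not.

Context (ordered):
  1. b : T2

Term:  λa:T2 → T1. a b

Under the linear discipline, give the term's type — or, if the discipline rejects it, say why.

term : (T2 → T1) → T1
usage: b=1, a (λ-bound)=1
use order (left to right): a, b
typing: the term checks, with type (T2 → T1) → T1
per-discipline verdicts: ordered ✗, linear ✓, affine ✓, relevant ✓, unrestricted ✓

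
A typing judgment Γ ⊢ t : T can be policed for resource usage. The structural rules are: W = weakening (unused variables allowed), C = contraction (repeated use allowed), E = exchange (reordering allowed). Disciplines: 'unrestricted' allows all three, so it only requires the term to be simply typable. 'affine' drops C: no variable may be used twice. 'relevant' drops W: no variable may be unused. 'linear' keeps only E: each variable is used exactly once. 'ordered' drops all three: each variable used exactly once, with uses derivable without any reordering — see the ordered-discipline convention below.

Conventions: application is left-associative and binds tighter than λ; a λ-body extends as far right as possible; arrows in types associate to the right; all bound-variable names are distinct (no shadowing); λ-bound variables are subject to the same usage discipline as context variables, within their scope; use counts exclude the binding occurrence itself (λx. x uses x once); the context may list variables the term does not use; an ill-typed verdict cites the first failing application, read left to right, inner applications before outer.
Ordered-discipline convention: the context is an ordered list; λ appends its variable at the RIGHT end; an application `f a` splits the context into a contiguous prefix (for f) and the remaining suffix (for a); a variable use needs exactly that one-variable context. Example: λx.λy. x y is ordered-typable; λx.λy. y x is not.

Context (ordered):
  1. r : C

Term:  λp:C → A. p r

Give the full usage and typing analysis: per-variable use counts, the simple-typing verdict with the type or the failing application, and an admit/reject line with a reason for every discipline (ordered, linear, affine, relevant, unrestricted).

usage: r=1; p (bound)=1
left-to-right use order: p, r
typing: well-typed — term : (C → A) → A
ordered: ✗ — needs exchange: uses follow p, r
linear: ✓ — single use per variable (r, p)
affine: ✓ — none of r, p used more than once
relevant: ✓ — none of r, p goes unused
unrestricted: ✓ — type-checks ((C → A) → A) and nothing is barred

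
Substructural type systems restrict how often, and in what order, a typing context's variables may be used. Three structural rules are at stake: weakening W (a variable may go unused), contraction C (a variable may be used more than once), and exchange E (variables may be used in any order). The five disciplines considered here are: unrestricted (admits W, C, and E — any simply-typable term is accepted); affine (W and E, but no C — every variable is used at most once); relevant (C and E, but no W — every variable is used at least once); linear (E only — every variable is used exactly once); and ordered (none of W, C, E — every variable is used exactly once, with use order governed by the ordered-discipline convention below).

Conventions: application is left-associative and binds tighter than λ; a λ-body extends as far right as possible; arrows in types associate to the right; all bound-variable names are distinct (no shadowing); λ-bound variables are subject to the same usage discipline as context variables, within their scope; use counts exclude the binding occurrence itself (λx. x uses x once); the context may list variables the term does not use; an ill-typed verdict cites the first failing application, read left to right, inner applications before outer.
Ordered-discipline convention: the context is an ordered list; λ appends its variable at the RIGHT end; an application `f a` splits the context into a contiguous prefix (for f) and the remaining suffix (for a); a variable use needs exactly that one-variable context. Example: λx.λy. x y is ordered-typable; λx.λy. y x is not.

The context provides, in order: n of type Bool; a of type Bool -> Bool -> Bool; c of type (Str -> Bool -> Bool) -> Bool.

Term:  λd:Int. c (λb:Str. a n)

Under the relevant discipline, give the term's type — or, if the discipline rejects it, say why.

not well-typed under relevant — unused: d, b — weakening required
variable uses: n: 1, a: 1, c: 1, d (λ-bound): 0, b (λ-bound): 0
left-to-right use order: c, a, n
typing: the term checks, with type Int -> Bool
all disciplines: ordered ✗; linear ✗; affine ✓; relevant ✗; unrestricted ✓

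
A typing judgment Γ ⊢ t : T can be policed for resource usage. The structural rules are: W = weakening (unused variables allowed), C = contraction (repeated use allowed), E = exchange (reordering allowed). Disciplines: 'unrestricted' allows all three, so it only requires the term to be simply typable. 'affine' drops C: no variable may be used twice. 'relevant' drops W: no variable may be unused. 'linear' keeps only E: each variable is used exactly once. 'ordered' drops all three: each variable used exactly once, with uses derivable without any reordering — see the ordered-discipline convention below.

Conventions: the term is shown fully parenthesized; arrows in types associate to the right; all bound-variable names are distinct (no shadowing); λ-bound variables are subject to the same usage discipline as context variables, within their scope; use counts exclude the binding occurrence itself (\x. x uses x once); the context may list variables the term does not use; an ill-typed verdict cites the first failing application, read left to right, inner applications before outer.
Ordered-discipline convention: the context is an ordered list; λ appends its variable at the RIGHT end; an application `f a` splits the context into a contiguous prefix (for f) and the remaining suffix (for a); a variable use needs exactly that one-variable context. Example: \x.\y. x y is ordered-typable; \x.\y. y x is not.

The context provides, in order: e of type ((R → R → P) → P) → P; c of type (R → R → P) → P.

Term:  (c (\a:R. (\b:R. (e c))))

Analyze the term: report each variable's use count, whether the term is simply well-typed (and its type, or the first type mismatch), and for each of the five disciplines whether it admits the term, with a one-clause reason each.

usage: e ×1, c ×2, a (bound) ×0, b (bound) ×0
left-to-right use order: c, e, c
typing: the term checks, with type P
ordered: ✗ — uses contraction: c ×2; unused: a, b — weakening required
linear: ✗ — uses contraction: c ×2; unused: a, b — weakening required
affine: ✗ — uses contraction: c ×2
relevant: ✗ — unused: a, b — weakening required
unrestricted: ✓ — type-checks (P) and nothing is barred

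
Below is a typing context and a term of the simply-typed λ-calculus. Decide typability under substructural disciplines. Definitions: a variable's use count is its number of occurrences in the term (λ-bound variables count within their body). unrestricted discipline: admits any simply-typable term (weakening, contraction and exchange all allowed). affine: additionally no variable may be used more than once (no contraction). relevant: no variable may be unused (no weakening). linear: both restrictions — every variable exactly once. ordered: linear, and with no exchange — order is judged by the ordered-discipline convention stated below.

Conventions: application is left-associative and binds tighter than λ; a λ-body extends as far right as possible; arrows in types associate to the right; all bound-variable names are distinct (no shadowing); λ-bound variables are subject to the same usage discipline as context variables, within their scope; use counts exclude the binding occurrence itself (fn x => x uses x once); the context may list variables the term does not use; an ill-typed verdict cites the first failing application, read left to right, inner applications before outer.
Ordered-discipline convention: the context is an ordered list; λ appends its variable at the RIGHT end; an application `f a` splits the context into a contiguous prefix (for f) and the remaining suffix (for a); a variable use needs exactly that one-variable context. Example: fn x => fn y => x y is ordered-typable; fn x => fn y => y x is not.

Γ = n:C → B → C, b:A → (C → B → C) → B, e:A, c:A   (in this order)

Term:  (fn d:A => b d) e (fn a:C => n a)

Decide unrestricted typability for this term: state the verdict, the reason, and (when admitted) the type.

yes — well-typed at B; no restrictions here; term : B
usage: n: 1; b: 1; e: 1; c: 0; d [bound]: 1; a [bound]: 1
uses in reading order: b, d, e, n, a
typing: ✓ — B
per-discipline verdicts: ordered ✗; linear ✗; affine ✓; relevant ✗; unrestricted ✓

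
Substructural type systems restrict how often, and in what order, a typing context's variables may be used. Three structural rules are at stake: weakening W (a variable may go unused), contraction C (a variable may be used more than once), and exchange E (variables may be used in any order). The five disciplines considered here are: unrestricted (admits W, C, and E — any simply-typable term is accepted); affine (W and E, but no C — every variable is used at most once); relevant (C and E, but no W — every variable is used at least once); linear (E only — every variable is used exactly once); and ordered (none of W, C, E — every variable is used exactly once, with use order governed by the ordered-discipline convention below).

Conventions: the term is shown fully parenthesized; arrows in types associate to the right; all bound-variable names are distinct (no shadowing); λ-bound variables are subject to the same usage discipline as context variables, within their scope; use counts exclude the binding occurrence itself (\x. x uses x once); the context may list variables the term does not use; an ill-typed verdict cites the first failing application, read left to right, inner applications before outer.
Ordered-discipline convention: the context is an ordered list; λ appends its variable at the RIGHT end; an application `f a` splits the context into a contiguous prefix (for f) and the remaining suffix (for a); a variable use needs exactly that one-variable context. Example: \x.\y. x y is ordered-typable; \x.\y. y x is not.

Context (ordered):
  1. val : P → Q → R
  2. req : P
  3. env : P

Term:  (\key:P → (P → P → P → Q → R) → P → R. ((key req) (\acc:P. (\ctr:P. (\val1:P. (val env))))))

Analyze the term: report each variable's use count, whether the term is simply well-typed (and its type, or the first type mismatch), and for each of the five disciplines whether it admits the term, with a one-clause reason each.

use counts: val=1; req=1; env=1; key (λ-bound)=1; acc (λ-bound)=0; ctr (λ-bound)=0; val1 (λ-bound)=0
use order (left to right): key, req, val, env
typing: well-typed — term : (P → (P → P → P → Q → R) → P → R) → P → R
ordered ✗ (unused: acc, ctr, val1 — weakening required)
linear ✗ (unused: acc, ctr, val1 — weakening required)
affine ✓ (no duplicate uses among val, req, env, key, acc, ctr, val1)
relevant ✗ (unused: acc, ctr, val1 — weakening required)
unrestricted ✓ (type-checks ((P → (P → P → P → Q → R) → P → R) → P → R) and nothing is barred)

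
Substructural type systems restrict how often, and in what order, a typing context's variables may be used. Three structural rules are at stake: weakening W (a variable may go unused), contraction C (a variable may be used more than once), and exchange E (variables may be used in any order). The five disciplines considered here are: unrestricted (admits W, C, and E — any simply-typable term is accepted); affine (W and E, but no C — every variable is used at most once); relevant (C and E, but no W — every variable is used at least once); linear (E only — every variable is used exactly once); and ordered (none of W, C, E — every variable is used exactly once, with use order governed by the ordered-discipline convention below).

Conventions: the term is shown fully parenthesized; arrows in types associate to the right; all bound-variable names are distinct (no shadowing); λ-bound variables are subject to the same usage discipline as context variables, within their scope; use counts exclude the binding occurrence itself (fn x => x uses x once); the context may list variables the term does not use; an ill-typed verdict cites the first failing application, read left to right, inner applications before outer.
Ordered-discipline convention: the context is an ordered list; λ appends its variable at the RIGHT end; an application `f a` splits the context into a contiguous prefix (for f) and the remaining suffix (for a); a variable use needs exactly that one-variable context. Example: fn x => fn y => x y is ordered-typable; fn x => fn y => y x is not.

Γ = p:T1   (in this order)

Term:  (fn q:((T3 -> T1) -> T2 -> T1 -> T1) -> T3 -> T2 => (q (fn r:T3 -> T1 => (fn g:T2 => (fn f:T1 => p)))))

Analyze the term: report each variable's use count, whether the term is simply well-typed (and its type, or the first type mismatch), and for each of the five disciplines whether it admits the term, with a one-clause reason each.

usage: p: 1, q (bound): 1, r (bound): 0, g (bound): 0, f (bound): 0
uses in reading order: q, p
typing: well-typed at (((T3 -> T1) -> T2 -> T1 -> T1) -> T3 -> T2) -> T3 -> T2
ordered: ✗ — needs weakening: r, g, f unused
linear: ✗ — needs weakening: r, g, f unused
affine: ✓ — no duplicate uses among p, q, r, g, f
relevant: ✗ — needs weakening: r, g, f unused
unrestricted: ✓ — well-typed at (((T3 -> T1) -> T2 -> T1 -> T1) -> T3 -> T2) -> T3 -> T2; no restrictions here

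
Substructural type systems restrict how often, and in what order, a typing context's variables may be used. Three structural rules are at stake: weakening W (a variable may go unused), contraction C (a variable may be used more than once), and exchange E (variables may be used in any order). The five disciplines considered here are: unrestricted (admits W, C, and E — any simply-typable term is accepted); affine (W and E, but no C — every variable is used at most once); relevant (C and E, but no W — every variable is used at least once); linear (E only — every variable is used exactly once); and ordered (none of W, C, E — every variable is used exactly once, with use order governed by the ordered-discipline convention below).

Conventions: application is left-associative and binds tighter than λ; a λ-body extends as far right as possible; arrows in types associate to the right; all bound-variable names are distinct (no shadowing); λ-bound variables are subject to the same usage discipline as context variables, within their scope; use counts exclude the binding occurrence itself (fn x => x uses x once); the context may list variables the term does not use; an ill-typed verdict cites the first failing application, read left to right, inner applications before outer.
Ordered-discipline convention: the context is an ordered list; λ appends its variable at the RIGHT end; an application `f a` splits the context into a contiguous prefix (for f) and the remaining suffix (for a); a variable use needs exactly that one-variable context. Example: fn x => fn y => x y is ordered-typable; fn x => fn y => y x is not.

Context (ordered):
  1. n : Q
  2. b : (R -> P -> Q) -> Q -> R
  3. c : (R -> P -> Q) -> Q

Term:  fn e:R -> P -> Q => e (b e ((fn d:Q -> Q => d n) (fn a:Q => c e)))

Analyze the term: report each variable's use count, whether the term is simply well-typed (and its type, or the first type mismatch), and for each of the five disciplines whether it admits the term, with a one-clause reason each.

counts: n=1, b=1, c=1, e (bound)=3, d (bound)=1, a (bound)=0
left-to-right use order: e, b, e, d, n, c, e
typing: well-typed — term : (R -> P -> Q) -> P -> Q
ordered ✗ (uses contraction: e ×3; needs weakening: a unused)
linear ✗ (uses contraction: e ×3; needs weakening: a unused)
affine ✗ (uses contraction: e ×3)
relevant ✗ (needs weakening: a unused)
unrestricted ✓ (well-typed at (R -> P -> Q) -> P -> Q; no restrictions here)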